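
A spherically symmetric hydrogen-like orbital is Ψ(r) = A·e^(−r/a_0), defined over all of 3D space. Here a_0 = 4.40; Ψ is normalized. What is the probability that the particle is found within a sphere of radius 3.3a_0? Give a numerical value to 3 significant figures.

P ≈ 0.960

Integrate the radial probability density 4πr²|Ψ|² over r ≤ 3.3a_0.
Normalization gives A² = 1/(π·a_0^3).
Substituting u = r/a_0, A², 4π and the length scale all cancel in the ratio: P = ∫_{0}^{3.3} u^2·e^(-2·u) du / ∫_{0}^{∞} u^2·e^(-2·u) du.
An antiderivative of u^2·e^(-2·u) is -(2·u^2 + 2·u + 1)·e^(-2·u)/4; evaluating from 0 to 3.3 gives 1/4 - 1469·e^(-33/5)/200, while the full integral is 1/4.
This evaluates to P = 0.9600.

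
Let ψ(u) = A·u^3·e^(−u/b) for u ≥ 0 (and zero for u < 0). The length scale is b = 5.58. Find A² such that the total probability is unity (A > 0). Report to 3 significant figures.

Normalization requires ∫|ψ|² du = 1, integrated from 0 to ∞.
∫|ψ|² du = A²·(45·b^7/8).
So A² = (45·b^7/8)^(−1).
Substituting b = 5.58 gives A² = 0.000001055, so A = 0.001027.

A^2 ≈ 0.00000106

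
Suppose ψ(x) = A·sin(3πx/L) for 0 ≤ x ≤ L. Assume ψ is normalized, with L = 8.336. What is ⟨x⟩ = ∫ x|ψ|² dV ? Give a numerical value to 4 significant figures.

⟨x⟩ ≈ 4.168

By definition ⟨x⟩ = ∫ x |ψ(x)|² dx.
The ratio of the moment integral to the normalization integral gives ⟨x⟩ = L/2.
Putting L = 8.336 gives 4.1680.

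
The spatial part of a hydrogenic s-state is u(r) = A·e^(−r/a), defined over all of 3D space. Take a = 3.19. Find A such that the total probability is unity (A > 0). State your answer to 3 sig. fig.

We need A² ∫|f|² 4πr² dr = 1, taking the integral from 0 to ∞.
In 3D with spherical symmetry the volume element is 4πr² dr.
With ∫₀^∞ r^2 e^(−αr) dr = 2!/α^3, ∫|u|² 4πr² dr = A²·(π·a^3).
So A² = (π·a^3)^(−1).
Plugging in a = 3.19 yields A = 0.09902.

A ≈ 0.0990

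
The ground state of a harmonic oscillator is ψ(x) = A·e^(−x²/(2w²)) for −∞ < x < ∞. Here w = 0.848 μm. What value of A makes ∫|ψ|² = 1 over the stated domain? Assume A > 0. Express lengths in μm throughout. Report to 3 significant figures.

We need A² ∫|f|² dx = 1, taking the integral from −∞ to ∞.
The integral (without the A² prefactor) comes out to √(π)·w.
So A² = (√(π)·w)^(−1).
Substituting w = 0.848 gives A² = 0.6653, so A = 0.8157.

A ≈ 0.816 μm^(-1/2)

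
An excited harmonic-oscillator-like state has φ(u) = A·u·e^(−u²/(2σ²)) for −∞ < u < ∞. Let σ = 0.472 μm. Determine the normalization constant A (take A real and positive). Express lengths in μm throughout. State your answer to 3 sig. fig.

A ≈ 3.28 μm^(-3/2)

Normalization requires ∫|φ|² du = 1, integrated from −∞ to ∞.
With ∫_{−∞}^{∞} u^(2m) e^(−αu²) du = (2m−1)!!·√π / (2^m α^(m+1/2)), ∫|φ|² du = A²·(√(π)·σ^3/2).
Hence A² = 1/[√(π)·σ^3/2].
With σ = 0.472: A² = 10.73 and A = 3.276.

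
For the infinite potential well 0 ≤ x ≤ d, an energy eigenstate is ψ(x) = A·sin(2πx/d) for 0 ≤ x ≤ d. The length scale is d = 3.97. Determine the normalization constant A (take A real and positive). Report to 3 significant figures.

Require ∫ |ψ|² dx = 1 over the whole domain.
Carrying out the integral gives A² · d/2.
So A² = (d/2)^(−1).
Plugging in d = 3.97 yields A = 0.7098.

A ≈ 0.710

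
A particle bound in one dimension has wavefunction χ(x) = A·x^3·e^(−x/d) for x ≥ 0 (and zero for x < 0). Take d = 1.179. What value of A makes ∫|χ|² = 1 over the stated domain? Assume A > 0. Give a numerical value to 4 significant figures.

We need A² ∫|f|² dx = 1, taking the integral from 0 to ∞.
With ∫₀^∞ x^6 e^(−αx) dx = 6!/α^7, ∫|χ|² dx = A²·(45·d^7/8).
With d = 1.179: A² = 0.056141 and A = 0.23694.

A ≈ 0.2369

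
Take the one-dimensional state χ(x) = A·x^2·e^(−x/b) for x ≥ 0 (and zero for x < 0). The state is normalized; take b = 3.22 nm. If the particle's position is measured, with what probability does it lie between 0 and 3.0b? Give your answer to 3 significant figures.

P = ∫_{0}^{3.0b} |χ(x)|² dx.
With A² fixed by ∫|χ|² = 1, i.e. A² = (3·b^5/4)^(−1), substitute and integrate.
In terms of u = x/b (A² and the length scale cancel between numerator and denominator), P = [∫_{0}^{3.0} u^4·e^(-2·u) du] / [∫_{0}^{∞} u^4·e^(-2·u) du].
An antiderivative of u^4·e^(-2·u) is -(u^4/2 + u^3 + 3·u^2/2 + 3·u/2 + 3/4)·e^(-2·u); evaluating from 0 to 3.0 gives 3/4 - 345·e^(-6)/4, while the full integral is 3/4.
This works out to P = 0.7149.

P ≈ 0.715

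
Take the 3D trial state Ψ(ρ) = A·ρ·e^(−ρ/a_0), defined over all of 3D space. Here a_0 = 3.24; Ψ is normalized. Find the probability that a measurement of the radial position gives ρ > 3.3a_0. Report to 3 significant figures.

P ≈ 0.213

P = ∫ |Ψ|² 4πρ² dρ over ρ > 3.3a_0.
The full normalization integral is A²·[3·π·a_0^5] = 1, fixing A².
Let u = ρ/a_0; then A², 4π and the length scale all cancel, so P = ∫_{3.3}^{∞} u^4·e^(-2·u) du ÷ ∫_{0}^{∞} u^4·e^(-2·u) du.
With ∫ u^4·e^(-2·u) du = -(u^4/2 + u^3 + 3·u^2/2 + 3·u/2 + 3/4)·e^(-2·u) + C, the region integral is ≈ 0.15953 and the full one is 3/4.
Taking the ratio yields P = 0.2127.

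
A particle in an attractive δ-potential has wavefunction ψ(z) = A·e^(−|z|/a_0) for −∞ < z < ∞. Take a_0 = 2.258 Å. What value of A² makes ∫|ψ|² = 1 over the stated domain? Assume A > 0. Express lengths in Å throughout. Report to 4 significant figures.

The normalization condition is ∫|ψ|² dz = 1 from −∞ to ∞.
Using ∫₀^∞ zⁿ e^(−αz) dz = n!/αⁿ⁺¹, ∫|ψ|² dz = A²·(a_0).
With a_0 = 2.258: A² = 0.44287 and A = 0.66548.

A^2 ≈ 0.4429 Å^(-1)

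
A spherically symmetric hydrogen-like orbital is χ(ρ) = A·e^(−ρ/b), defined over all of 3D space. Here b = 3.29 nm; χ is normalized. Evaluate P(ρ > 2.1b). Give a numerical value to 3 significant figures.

Integrate the radial probability density 4πρ²|χ|² over ρ > 2.1b.
The full normalization integral is A²·[π·b^3] = 1, fixing A².
Substituting u = ρ/b, A², 4π and the length scale all cancel in the ratio: P = ∫_{2.1}^{∞} u^2·e^(-2·u) du / ∫_{0}^{∞} u^2·e^(-2·u) du.
With ∫ u^2·e^(-2·u) du = -(2·u^2 + 2·u + 1)·e^(-2·u)/4 + C, the region integral is 701·e^(-21/5)/200 and the full one is 1/4.
This evaluates to P = 0.2102.

P ≈ 0.210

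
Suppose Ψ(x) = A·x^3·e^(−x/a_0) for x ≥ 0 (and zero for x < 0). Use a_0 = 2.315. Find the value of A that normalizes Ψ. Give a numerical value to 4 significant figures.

A ≈ 0.02234

Normalization requires ∫|Ψ|² dx = 1, integrated from 0 to ∞.
Using ∫₀^∞ xⁿ e^(−αx) dx = n!/αⁿ⁺¹, ∫|Ψ|² dx = A²·(45·a_0^7/8).
So A² = (45·a_0^7/8)^(−1).
With a_0 = 2.315: A² = 0.00049891 and A = 0.022336.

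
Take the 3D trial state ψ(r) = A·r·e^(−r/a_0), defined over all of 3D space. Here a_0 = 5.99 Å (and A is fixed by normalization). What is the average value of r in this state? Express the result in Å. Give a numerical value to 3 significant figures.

⟨r⟩ ≈ 15.0 Å

By definition ⟨r⟩ = ∫ r |ψ(r)|² 4πr² dr.
Recall ∫₀^∞ r^m e^(−r/β) dr = m!·β^(m+1), since the A² factors cancel between numerator and denominator, ⟨r⟩ = 5·a_0/2.
Putting a_0 = 5.99 gives 14.98.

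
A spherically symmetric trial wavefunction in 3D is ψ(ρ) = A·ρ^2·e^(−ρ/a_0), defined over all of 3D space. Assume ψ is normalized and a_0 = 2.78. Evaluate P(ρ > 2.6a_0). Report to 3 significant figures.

P ≈ 0.732

P = ∫ |ψ|² 4πρ² dρ over ρ > 2.6a_0.
Normalization gives A² = 1/(45·π·a_0^7/2).
Substituting u = ρ/a_0, A², 4π and the length scale all cancel in the ratio: P = ∫_{2.6}^{∞} u^6·e^(-2·u) du / ∫_{0}^{∞} u^6·e^(-2·u) du.
Using ∫ u^6·e^(-2·u) du = -(4·u^6 + 12·u^5 + 30·u^4 + 60·u^3 + 90·u^2 + 90·u + 45)·e^(-2·u)/8, the numerator is ≈ 4.1197 and the denominator is 45/8.
This evaluates to P = 0.7324.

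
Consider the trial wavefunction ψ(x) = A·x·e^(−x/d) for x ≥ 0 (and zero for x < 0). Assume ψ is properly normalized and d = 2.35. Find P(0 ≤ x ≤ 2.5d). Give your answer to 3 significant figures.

P ≈ 0.875

The probability is P = ∫ |ψ|² dx over [0, 2.5d].
With A² fixed by ∫|ψ|² = 1, i.e. A² = (d^3/4)^(−1), substitute and integrate.
Let u = x/d; then A² and the length scale cancel, so P = ∫_{0}^{2.5} u^2·e^(-2·u) du ÷ ∫_{0}^{∞} u^2·e^(-2·u) du.
With ∫ u^2·e^(-2·u) du = -(2·u^2 + 2·u + 1)·e^(-2·u)/4 + C, the region integral is 1/4 - 37·e^(-5)/8 and the full one is 1/4.
This works out to P = 0.8753.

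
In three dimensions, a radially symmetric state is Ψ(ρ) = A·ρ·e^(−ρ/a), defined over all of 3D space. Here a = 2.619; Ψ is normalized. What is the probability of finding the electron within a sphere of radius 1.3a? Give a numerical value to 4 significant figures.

P ≈ 0.1226

Integrate the radial probability density 4πρ²|Ψ|² over ρ ≤ 1.3a.
The full normalization integral is A²·[3·π·a^5] = 1, fixing A².
Let u = ρ/a; then A², 4π and the length scale all cancel, so P = ∫_{0}^{1.3} u^4·e^(-2·u) du ÷ ∫_{0}^{∞} u^4·e^(-2·u) du.
Using ∫ u^4·e^(-2·u) du = -(u^4/2 + u^3 + 3·u^2/2 + 3·u/2 + 3/4)·e^(-2·u), the numerator is ≈ 0.0919324 and the denominator is 3/4.
The region integral divided by the full integral gives P = 0.12258.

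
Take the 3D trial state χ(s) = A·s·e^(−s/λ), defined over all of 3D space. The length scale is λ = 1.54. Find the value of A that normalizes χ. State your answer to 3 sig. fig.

A ≈ 0.111

Normalization requires ∫|χ|² 4πs² ds = 1, integrated from 0 to ∞.
With ∫₀^∞ s^4 e^(−αs) ds = 4!/α^5, ∫|χ|² 4πs² ds = A²·(3·π·λ^5).
Plugging in λ = 1.54 yields A = 0.1107.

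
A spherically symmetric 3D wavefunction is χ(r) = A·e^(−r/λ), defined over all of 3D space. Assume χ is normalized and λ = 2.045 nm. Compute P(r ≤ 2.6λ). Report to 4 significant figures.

With dV = 4πr²dr, the probability is ∫|χ|² dV over r ≤ 2.6λ.
A² is fixed by ∫₀^∞ 4πr²|χ|² dr = 1, i.e. A² = (π·λ^3)^(−1).
Let u = r/λ; then A², 4π and the length scale all cancel, so P = ∫_{0}^{2.6} u^2·e^(-2·u) du ÷ ∫_{0}^{∞} u^2·e^(-2·u) du.
With ∫ u^2·e^(-2·u) du = -(2·u^2 + 2·u + 1)·e^(-2·u)/4 + C, the region integral is 1/4 - 493·e^(-26/5)/100 and the full one is 1/4.
Taking the ratio yields P = 0.89121.

P ≈ 0.8912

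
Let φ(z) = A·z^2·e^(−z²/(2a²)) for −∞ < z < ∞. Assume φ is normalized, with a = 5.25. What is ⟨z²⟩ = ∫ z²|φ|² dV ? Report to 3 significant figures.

⟨z^2⟩ ≈ 68.9

By definition ⟨z²⟩ = ∫ z^2 |φ(z)|² dz.
The ratio of the moment integral to the normalization integral gives ⟨z²⟩ = 5·a^2/2.
Putting a = 5.25 gives 68.91.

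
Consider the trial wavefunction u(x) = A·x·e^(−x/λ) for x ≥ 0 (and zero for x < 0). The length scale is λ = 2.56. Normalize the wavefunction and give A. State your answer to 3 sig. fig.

Require ∫ |u|² dx = 1 over the whole domain.
With ∫₀^∞ x^2 e^(−αx) dx = 2!/α^3, the integral (without the A² prefactor) comes out to λ^3/4.
Setting this equal to 1 gives A² = 1/(λ^3/4).
With λ = 2.56: A² = 0.2384 and A = 0.4883.

A ≈ 0.488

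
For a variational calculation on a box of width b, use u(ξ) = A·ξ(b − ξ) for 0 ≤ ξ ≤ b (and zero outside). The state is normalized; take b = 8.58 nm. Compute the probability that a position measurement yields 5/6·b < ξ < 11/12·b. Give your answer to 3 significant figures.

The probability is P = ∫ |u|² dξ over [5/6·b, 11/12·b].
The normalization integral ∫|u|²dξ over the whole domain equals b^5/30·A², and A² cancels in the ratio.
Substituting t = ξ/b, A² and the length scale cancel in the ratio: P = ∫_{5/6}^{11/12} t^2·(1 - t)^2 dt / ∫_{0}^{1} t^2·(1 - t)^2 dt.
An antiderivative of t^2·(1 - t)^2 is t^3·(6·t^2 - 15·t + 10)/30; evaluating from 5/6 to 11/12 gives ≈ 0.0010135, while the full integral is 1/30.
Evaluating gives P = 0.03041.

P ≈ 0.0304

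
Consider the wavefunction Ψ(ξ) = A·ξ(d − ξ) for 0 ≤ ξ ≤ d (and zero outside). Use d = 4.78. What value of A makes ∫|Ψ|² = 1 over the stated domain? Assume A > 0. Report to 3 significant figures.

Normalization requires ∫|Ψ|² dξ = 1, integrated from 0 to d.
Expanding the polynomial and integrating term by term, ∫|Ψ|² dξ = A²·(d^5/30).
Setting this equal to 1 gives A² = 1/(d^5/30).
Plugging in d = 4.78 yields A = 0.1096.

A ≈ 0.110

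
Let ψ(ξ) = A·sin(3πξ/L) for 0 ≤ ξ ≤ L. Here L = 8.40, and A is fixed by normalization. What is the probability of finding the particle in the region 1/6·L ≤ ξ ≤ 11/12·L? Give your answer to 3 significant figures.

P ≈ 0.803

|ψ|² is the probability density, so P = ∫_{1/6·L}^{11/12·L} |ψ|² dξ.
With A² fixed by ∫|ψ|² = 1, i.e. A² = (L/2)^(−1), substitute and integrate.
Let u = ξ/L; then A² and the length scale cancel, so P = ∫_{1/6}^{11/12} sin(3·π·u)^2 du ÷ ∫_{0}^{1} sin(3·π·u)^2 du.
An antiderivative of sin(3·π·u)^2 is u/2 - sin(6·π·u)/(12·π); evaluating from 1/6 to 11/12 gives 1/(12·π) + 3/8, while the full integral is 1/2.
The result is P = (2 + 9·π)/(12·π).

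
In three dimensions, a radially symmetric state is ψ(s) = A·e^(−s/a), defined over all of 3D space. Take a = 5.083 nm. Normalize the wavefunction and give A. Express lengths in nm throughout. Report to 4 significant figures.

We need A² ∫|f|² 4πs² ds = 1, taking the integral from 0 to ∞.
With ψ = A·e^(−s/a), the integral evaluates to A²·[π·a^3].
Substituting a = 5.083 gives A² = 0.0024238, so A = 0.049232.

A ≈ 0.04923 nm^(-3/2)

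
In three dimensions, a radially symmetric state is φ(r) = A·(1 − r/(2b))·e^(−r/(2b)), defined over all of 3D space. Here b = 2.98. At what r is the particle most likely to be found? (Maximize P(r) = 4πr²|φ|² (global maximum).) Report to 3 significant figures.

Set d/dr [P(r) = 4πr²|φ|²] = 0 and solve for r > 0.
This gives r = b·(√(5) + 3).
With b = 2.98, the most probable radial distance is 15.60.

r ≈ 15.6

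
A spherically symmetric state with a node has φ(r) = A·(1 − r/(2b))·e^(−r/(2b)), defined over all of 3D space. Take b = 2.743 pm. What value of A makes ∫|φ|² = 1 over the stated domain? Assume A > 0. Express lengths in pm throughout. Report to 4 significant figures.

A ≈ 0.04391 pm^(-3/2)

Normalization requires ∫|φ|² 4πr² dr = 1, integrated from 0 to ∞.
Carrying out the integral gives A² · 8·π·b^3.
Plugging in b = 2.743 yields A = 0.043908.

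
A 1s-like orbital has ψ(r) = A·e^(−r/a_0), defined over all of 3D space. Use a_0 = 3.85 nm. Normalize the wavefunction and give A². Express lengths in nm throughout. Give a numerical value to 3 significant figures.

A^2 ≈ 0.00558 nm^(-3)

The normalization condition is ∫|ψ|² 4πr² dr = 1 from 0 to ∞.
In 3D with spherical symmetry the volume element is 4πr² dr.
With ∫₀^∞ r^2 e^(−αr) dr = 2!/α^3, the integral (without the A² prefactor) comes out to π·a_0^3.
Setting this equal to 1 gives A² = 1/(π·a_0^3).
Substituting a_0 = 3.85 gives A² = 0.005578, so A = 0.07469.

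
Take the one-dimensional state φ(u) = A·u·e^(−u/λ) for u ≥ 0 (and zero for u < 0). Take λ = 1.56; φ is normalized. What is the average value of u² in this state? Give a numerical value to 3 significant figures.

⟨u^2⟩ ≈ 7.30

By definition ⟨u²⟩ = ∫ u^2 |φ(u)|² du.
With ∫₀^∞ u^4 e^(−αu) du = 4!/α^5, evaluating both integrals, ⟨u²⟩ = 3·λ^2.
Putting λ = 1.56 gives 7.301.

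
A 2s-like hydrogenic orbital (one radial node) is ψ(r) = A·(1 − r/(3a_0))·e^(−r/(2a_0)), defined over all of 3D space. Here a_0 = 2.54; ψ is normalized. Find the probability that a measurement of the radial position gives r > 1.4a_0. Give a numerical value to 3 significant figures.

P ≈ 0.766

Integrate the radial probability density 4πr²|ψ|² over r > 1.4a_0.
The full normalization integral is A²·[8·π·a_0^3/3] = 1, fixing A².
In terms of u = r/a_0 (A², 4π and the length scale all cancel between numerator and denominator), P = [∫_{1.4}^{∞} u^2·(1 - u/3)^2·e^(-u) du] / [∫_{0}^{∞} u^2·(1 - u/3)^2·e^(-u) du].
An antiderivative of u^2·(1 - u/3)^2·e^(-u) is (-u^4 + 2·u^3 - 3·u^2 - 6·u - 6)·e^(-u)/9; evaluating from 1.4 to ∞ gives 1294·e^(-7/5)/625, while the full integral is 2/3.
Taking the ratio yields P = 0.7658.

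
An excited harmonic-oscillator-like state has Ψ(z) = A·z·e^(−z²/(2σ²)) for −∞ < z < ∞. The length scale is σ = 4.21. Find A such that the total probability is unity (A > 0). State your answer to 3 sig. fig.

We need A² ∫|f|² dz = 1, taking the integral from −∞ to ∞.
Differentiating ∫e^(−αz²) dz = √(π/α) under α to get the higher moments, the integral (without the A² prefactor) comes out to √(π)·σ^3/2.
Hence A² = 1/[√(π)·σ^3/2].
Substituting σ = 4.21 gives A² = 0.01512, so A = 0.1230.

A ≈ 0.123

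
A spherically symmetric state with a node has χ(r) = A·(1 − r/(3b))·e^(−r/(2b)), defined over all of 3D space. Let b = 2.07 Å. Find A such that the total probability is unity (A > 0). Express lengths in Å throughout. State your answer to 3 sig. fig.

A ≈ 0.116 Å^(-3/2)

Require ∫ |χ|² 4πr² dr = 1 over the whole domain.
With ∫₀^∞ r^4 e^(−αr) dr = 4!/α^5, with χ = A·(1 − r/(3b))·e^(−r/(2b)), the integral evaluates to A²·[8·π·b^3/3].
Substituting b = 2.07 gives A² = 0.01346, so A = 0.1160.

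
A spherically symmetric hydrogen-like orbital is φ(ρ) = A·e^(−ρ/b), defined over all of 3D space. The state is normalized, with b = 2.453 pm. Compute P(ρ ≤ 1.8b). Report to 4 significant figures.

P ≈ 0.6973

P = ∫ |φ|² 4πρ² dρ over ρ ≤ 1.8b.
The full normalization integral is A²·[π·b^3] = 1, fixing A².
In terms of u = ρ/b (A², 4π and the length scale all cancel between numerator and denominator), P = [∫_{0}^{1.8} u^2·e^(-2·u) du] / [∫_{0}^{∞} u^2·e^(-2·u) du].
Using ∫ u^2·e^(-2·u) du = -(2·u^2 + 2·u + 1)·e^(-2·u)/4, the numerator is 1/4 - 277·e^(-18/5)/100 and the denominator is 1/4.
The region integral divided by the full integral gives P = 0.69725.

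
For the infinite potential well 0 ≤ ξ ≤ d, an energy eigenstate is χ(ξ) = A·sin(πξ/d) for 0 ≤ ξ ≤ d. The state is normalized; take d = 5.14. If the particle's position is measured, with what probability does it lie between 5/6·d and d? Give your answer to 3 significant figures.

P ≈ 0.0288

The probability is P = ∫ |χ|² dξ over [5/6·d, d].
With A² fixed by ∫|χ|² = 1, i.e. A² = (d/2)^(−1), substitute and integrate.
In terms of u = ξ/d (A² and the length scale cancel between numerator and denominator), P = [∫_{5/6}^{1} sin(π·u)^2 du] / [∫_{0}^{1} sin(π·u)^2 du].
An antiderivative of sin(π·u)^2 is u/2 - sin(2·π·u)/(4·π); evaluating from 5/6 to 1 gives -√(3)/(8·π) + 1/12, while the full integral is 1/2.
Taking the ratio, P = (-√(3)/4 + π/6)/π.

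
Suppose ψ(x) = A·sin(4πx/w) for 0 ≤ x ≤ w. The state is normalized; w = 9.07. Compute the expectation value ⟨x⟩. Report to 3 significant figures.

By definition ⟨x⟩ = ∫ x |ψ(x)|² dx.
The ratio of the moment integral to the normalization integral gives ⟨x⟩ = w/2.
With w = 9.07, ⟨x⟩ = 4.535.

⟨x⟩ ≈ 4.54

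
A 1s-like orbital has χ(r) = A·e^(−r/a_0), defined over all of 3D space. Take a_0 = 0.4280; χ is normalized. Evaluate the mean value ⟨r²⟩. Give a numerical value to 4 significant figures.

By definition ⟨r²⟩ = ∫ r^2 |χ(r)|² 4πr² dr.
Recall ∫₀^∞ r^m e^(−r/β) dr = m!·β^(m+1), evaluating both integrals, ⟨r²⟩ = 3·a_0^2.
Putting a_0 = 0.4280 gives 0.54955.

⟨r^2⟩ ≈ 0.5496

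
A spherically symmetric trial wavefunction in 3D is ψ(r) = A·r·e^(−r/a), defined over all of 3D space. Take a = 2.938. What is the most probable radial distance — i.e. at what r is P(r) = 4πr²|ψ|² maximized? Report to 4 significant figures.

Set d/dr [P(r) = 4πr²|ψ|²] = 0 and solve for r > 0.
Solving yields r = 2·a.
With a = 2.938, the most probable radial distance is 5.8760.

r ≈ 5.876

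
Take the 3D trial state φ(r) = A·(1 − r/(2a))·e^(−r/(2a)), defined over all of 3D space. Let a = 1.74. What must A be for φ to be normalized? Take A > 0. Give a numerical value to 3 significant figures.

Normalization requires ∫|φ|² 4πr² dr = 1, integrated from 0 to ∞.
With ∫₀^∞ r^4 e^(−αr) dr = 4!/α^5, the integral (without the A² prefactor) comes out to 8·π·a^3.
Hence A² = 1/[8·π·a^3].
Plugging in a = 1.74 yields A = 0.08691.

A ≈ 0.0869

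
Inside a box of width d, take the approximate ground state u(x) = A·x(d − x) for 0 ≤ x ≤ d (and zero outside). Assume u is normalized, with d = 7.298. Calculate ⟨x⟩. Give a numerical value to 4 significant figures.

⟨x⟩ ≈ 3.649

The expectation value is the |u|²-weighted average of x: ∫ x|u|² dx.
Expanding the polynomial and integrating term by term, the ratio of the moment integral to the normalization integral gives ⟨x⟩ = d/2.
With d = 7.298, ⟨x⟩ = 3.6490.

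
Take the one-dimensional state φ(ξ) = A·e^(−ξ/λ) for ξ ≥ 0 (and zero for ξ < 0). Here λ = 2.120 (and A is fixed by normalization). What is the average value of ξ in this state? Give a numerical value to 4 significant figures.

⟨ξ⟩ ≈ 1.060

The expectation value is the |φ|²-weighted average of ξ: ∫ ξ|φ|² dξ.
The ratio of the moment integral to the normalization integral gives ⟨ξ⟩ = λ/2.
With λ = 2.120, ⟨ξ⟩ = 1.0600.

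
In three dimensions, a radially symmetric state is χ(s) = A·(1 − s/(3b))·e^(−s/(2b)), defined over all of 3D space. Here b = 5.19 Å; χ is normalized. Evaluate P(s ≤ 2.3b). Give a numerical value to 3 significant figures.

P ≈ 0.343

P = ∫ |χ|² 4πs² ds over s ≤ 2.3b.
A² is fixed by ∫₀^∞ 4πs²|χ|² ds = 1, i.e. A² = (8·π·b^3/3)^(−1).
In terms of u = s/b (A², 4π and the length scale all cancel between numerator and denominator), P = [∫_{0}^{2.3} u^2·(1 - u/3)^2·e^(-u) du] / [∫_{0}^{∞} u^2·(1 - u/3)^2·e^(-u) du].
Using ∫ u^2·(1 - u/3)^2·e^(-u) du = (-u^4 + 2·u^3 - 3·u^2 - 6·u - 6)·e^(-u)/9, the numerator is ≈ 0.22865 and the denominator is 2/3.
The region integral divided by the full integral gives P = 0.3430.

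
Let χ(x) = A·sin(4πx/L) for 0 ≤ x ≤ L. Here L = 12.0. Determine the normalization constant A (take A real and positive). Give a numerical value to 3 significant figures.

A ≈ 0.408

Normalization requires ∫|χ|² dx = 1, integrated from 0 to L.
Using sin²θ = (1 − cos 2θ)/2, ∫|χ|² dx = A²·(L/2).
Setting this equal to 1 gives A² = 1/(L/2).
Plugging in L = 12.0 yields A = 0.4082.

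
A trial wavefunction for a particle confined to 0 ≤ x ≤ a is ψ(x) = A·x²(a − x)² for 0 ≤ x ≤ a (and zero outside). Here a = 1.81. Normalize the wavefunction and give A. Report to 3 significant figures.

A ≈ 1.74

Require ∫ |ψ|² dx = 1 over the whole domain.
Carrying out the integral gives A² · a^9/630.
Plugging in a = 1.81 yields A = 1.738.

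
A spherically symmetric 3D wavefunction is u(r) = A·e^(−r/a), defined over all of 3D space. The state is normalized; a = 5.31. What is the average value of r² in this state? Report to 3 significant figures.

By definition ⟨r²⟩ = ∫ r^2 |u(r)|² 4πr² dr.
The ratio of the moment integral to the normalization integral gives ⟨r²⟩ = 3·a^2.
With a = 5.31, ⟨r^2⟩ = 84.59.

⟨r^2⟩ ≈ 84.6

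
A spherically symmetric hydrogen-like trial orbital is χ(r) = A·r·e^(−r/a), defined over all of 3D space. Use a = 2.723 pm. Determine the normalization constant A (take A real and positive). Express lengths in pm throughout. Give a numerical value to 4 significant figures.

The normalization condition is ∫|χ|² 4πr² dr = 1 from 0 to ∞.
(Spherical symmetry: dV = 4πr² dr.)
Carrying out the integral gives A² · 3·π·a^5.
So A² = (3·π·a^5)^(−1).
Plugging in a = 2.723 yields A = 0.026622.

A ≈ 0.02662 pm^(-5/2)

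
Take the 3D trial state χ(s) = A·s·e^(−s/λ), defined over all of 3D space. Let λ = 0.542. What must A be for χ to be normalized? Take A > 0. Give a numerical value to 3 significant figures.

A ≈ 1.51

Normalization requires ∫|χ|² 4πs² ds = 1, integrated from 0 to ∞.
The angular integral contributes 4π, leaving ∫₀^∞ s²|χ|² ds.
With χ = A·s·e^(−s/λ), the integral evaluates to A²·[3·π·λ^5].
Setting this equal to 1 gives A² = 1/(3·π·λ^5).
Plugging in λ = 0.542 yields A = 1.506.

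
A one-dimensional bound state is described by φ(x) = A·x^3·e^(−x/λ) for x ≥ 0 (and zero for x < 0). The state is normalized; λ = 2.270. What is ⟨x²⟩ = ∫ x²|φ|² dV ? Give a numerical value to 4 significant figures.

⟨x^2⟩ ≈ 72.14

The expectation value is the |φ|²-weighted average of x^2: ∫ x^2|φ|² dx.
With ∫₀^∞ x^8 e^(−αx) dx = 8!/α^9, the ratio of the moment integral to the normalization integral gives ⟨x²⟩ = 14·λ^2.
With λ = 2.270, ⟨x^2⟩ = 72.141.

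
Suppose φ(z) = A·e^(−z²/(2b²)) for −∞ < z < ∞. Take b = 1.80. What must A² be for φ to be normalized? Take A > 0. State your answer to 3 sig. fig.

A^2 ≈ 0.313

We need A² ∫|f|² dz = 1, taking the integral from −∞ to ∞.
With ∫_{−∞}^{∞} z^(2m) e^(−αz²) dz = (2m−1)!!·√π / (2^m α^(m+1/2)), with φ = A·e^(−z²/(2b²)), the integral evaluates to A²·[√(π)·b].
With b = 1.80: A² = 0.3134 and A = 0.5599.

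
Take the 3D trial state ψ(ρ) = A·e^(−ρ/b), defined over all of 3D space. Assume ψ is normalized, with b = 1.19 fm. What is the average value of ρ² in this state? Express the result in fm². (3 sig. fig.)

⟨ρ^2⟩ ≈ 4.25 fm^2

By definition ⟨ρ²⟩ = ∫ ρ^2 |ψ(ρ)|² 4πρ² dρ.
Recall ∫₀^∞ ρ^m e^(−ρ/β) dρ = m!·β^(m+1), evaluating both integrals, ⟨ρ²⟩ = 3·b^2.
With b = 1.19, ⟨ρ^2⟩ = 4.248.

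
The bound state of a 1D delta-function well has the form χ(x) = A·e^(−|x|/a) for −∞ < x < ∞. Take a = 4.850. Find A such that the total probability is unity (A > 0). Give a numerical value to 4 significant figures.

A ≈ 0.4541

We need A² ∫|f|² dx = 1, taking the integral from −∞ to ∞.
∫|χ|² dx = A²·(a).
Hence A² = 1/[a].
Plugging in a = 4.850 yields A = 0.45408.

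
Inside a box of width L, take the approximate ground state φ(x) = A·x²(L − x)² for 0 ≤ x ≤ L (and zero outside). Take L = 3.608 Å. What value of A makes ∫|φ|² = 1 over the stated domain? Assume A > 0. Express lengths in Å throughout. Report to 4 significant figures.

We need A² ∫|f|² dx = 1, taking the integral from 0 to L.
The integral (without the A² prefactor) comes out to L^9/630.
Setting this equal to 1 gives A² = 1/(L^9/630).
Substituting L = 3.608 gives A² = 0.0060805, so A = 0.077978.

A ≈ 0.07798 Å^(-9/2)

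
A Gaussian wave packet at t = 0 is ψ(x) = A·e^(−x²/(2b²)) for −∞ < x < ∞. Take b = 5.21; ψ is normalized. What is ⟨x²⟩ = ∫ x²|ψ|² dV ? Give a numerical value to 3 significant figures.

The expectation value is the |ψ|²-weighted average of x^2: ∫ x^2|ψ|² dx.
With ∫_{−∞}^{∞} x^(2m) e^(−αx²) dx = (2m−1)!!·√π / (2^m α^(m+1/2)), the ratio of the moment integral to the normalization integral gives ⟨x²⟩ = b^2/2.
With b = 5.21, ⟨x^2⟩ = 13.57.

⟨x^2⟩ ≈ 13.6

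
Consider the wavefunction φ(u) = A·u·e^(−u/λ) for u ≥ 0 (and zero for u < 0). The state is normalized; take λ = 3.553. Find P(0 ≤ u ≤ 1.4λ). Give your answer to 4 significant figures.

The probability is P = ∫ |φ|² du over [0, 1.4λ].
Since A² = 1/(λ^3/4), this is the region integral divided by the full normalization integral.
Let t = u/λ; then A² and the length scale cancel, so P = ∫_{0}^{1.4} t^2·e^(-2·t) dt ÷ ∫_{0}^{∞} t^2·e^(-2·t) dt.
Using ∫ t^2·e^(-2·t) dt = -(2·t^2 + 2·t + 1)·e^(-2·t)/4, the numerator is 1/4 - 193·e^(-14/5)/100 and the denominator is 1/4.
This works out to P = 0.53055.

P ≈ 0.5305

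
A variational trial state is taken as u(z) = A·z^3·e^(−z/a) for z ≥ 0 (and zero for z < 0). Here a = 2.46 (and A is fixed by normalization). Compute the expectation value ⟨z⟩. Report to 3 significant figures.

⟨z⟩ ≈ 8.61

By definition ⟨z⟩ = ∫ z |u(z)|² dz.
The ratio of the moment integral to the normalization integral gives ⟨z⟩ = 7·a/2.
Putting a = 2.46 gives 8.610.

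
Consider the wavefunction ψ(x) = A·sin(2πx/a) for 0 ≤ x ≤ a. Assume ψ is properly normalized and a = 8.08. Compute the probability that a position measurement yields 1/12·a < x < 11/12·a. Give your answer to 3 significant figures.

P = ∫_{1/12·a}^{11/12·a} |ψ(x)|² dx.
With A² fixed by ∫|ψ|² = 1, i.e. A² = (a/2)^(−1), substitute and integrate.
Let u = x/a; then A² and the length scale cancel, so P = ∫_{1/12}^{11/12} sin(2·π·u)^2 du ÷ ∫_{0}^{1} sin(2·π·u)^2 du.
Using ∫ sin(2·π·u)^2 du = u/2 - sin(4·π·u)/(8·π), the numerator is √(3)/(8·π) + 5/12 and the denominator is 1/2.
Evaluating gives P = √(3)/(4·π) + 5/6.

P ≈ 0.971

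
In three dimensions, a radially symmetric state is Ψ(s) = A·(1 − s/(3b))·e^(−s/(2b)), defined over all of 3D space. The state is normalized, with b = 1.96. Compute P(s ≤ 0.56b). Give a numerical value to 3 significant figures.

P = ∫ |Ψ|² 4πs² ds over s ≤ 0.56b.
The full normalization integral is A²·[8·π·b^3/3] = 1, fixing A².
Let u = s/b; then A², 4π and the length scale all cancel, so P = ∫_{0}^{0.56} u^2·(1 - u/3)^2·e^(-u) du ÷ ∫_{0}^{∞} u^2·(1 - u/3)^2·e^(-u) du.
Using ∫ u^2·(1 - u/3)^2·e^(-u) du = (-u^4 + 2·u^3 - 3·u^2 - 6·u - 6)·e^(-u)/9, the numerator is ≈ 0.028949 and the denominator is 2/3.
This evaluates to P = 0.04342.

P ≈ 0.0434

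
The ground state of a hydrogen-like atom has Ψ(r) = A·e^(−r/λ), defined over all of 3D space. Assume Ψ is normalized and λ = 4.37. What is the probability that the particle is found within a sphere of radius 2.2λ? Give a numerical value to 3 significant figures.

Integrate the radial probability density 4πr²|Ψ|² over r ≤ 2.2λ.
A² is fixed by ∫₀^∞ 4πr²|Ψ|² dr = 1, i.e. A² = (π·λ^3)^(−1).
Substituting u = r/λ, A², 4π and the length scale all cancel in the ratio: P = ∫_{0}^{2.2} u^2·e^(-2·u) du / ∫_{0}^{∞} u^2·e^(-2·u) du.
With ∫ u^2·e^(-2·u) du = -(2·u^2 + 2·u + 1)·e^(-2·u)/4 + C, the region integral is 1/4 - 377·e^(-22/5)/100 and the full one is 1/4.
This evaluates to P = 0.8149.

P ≈ 0.815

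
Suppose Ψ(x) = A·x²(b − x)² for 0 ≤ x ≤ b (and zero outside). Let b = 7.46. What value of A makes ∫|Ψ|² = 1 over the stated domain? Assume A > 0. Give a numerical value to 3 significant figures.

A ≈ 0.00297

The normalization condition is ∫|Ψ|² dx = 1 from 0 to b.
Expanding the polynomial and integrating term by term, carrying out the integral gives A² · b^9/630.
So A² = (b^9/630)^(−1).
Substituting b = 7.46 gives A² = 0.000008804, so A = 0.002967.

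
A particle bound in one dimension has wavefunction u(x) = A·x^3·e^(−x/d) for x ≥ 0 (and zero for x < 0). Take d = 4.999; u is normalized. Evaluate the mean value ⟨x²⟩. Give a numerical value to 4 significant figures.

⟨x^2⟩ ≈ 349.9

The expectation value is the |u|²-weighted average of x^2: ∫ x^2|u|² dx.
The ratio of the moment integral to the normalization integral gives ⟨x²⟩ = 14·d^2.
With d = 4.999, ⟨x^2⟩ = 349.86.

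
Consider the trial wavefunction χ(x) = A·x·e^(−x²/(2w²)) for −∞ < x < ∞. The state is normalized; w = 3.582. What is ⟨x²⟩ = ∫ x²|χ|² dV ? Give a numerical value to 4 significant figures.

⟨x²⟩ = ∫ x^2 |χ|² dx over the full domain.
With ∫_{−∞}^{∞} x^(2m) e^(−αx²) dx = (2m−1)!!·√π / (2^m α^(m+1/2)), evaluating both integrals, ⟨x²⟩ = 3·w^2/2.
Putting w = 3.582 gives 19.246.

⟨x^2⟩ ≈ 19.25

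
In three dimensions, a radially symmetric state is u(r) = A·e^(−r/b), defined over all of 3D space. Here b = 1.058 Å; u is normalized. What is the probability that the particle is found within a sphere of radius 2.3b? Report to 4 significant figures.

P ≈ 0.8374

With dV = 4πr²dr, the probability is ∫|u|² dV over r ≤ 2.3b.
A² is fixed by ∫₀^∞ 4πr²|u|² dr = 1, i.e. A² = (π·b^3)^(−1).
In terms of t = r/b (A², 4π and the length scale all cancel between numerator and denominator), P = [∫_{0}^{2.3} t^2·e^(-2·t) dt] / [∫_{0}^{∞} t^2·e^(-2·t) dt].
With ∫ t^2·e^(-2·t) dt = -(2·t^2 + 2·t + 1)·e^(-2·t)/4 + C, the region integral is 1/4 - 809·e^(-23/5)/200 and the full one is 1/4.
This evaluates to P = 0.83736.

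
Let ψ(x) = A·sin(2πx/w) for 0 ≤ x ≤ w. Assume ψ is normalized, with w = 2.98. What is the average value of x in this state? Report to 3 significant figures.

The expectation value is the |ψ|²-weighted average of x: ∫ x|ψ|² dx.
The ratio of the moment integral to the normalization integral gives ⟨x⟩ = w/2.
Putting w = 2.98 gives 1.490.

⟨x⟩ ≈ 1.49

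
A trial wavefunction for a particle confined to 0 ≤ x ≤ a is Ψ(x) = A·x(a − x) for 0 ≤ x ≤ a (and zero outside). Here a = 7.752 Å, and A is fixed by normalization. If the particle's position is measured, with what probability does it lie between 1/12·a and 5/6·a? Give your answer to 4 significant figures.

|Ψ|² is the probability density, so P = ∫_{1/12·a}^{5/6·a} |Ψ|² dx.
With A² fixed by ∫|Ψ|² = 1, i.e. A² = (a^5/30)^(−1), substitute and integrate.
Substituting u = x/a, A² and the length scale cancel in the ratio: P = ∫_{1/12}^{5/6} u^2·(1 - u)^2 du / ∫_{0}^{1} u^2·(1 - u)^2 du.
With ∫ u^2·(1 - u)^2 du = u^3·(6·u^2 - 15·u + 10)/30 + C, the region integral is ≈ 0.0319806 and the full one is 1/30.
Evaluating gives P = 4421/4608.

P ≈ 0.9594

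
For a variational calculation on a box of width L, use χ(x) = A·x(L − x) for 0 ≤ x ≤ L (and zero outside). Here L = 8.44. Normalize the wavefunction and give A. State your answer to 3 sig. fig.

A ≈ 0.0265

The normalization condition is ∫|χ|² dx = 1 from 0 to L.
With χ = A·x(L − x), the integral evaluates to A²·[L^5/30].
Setting this equal to 1 gives A² = 1/(L^5/30).
Plugging in L = 8.44 yields A = 0.02647.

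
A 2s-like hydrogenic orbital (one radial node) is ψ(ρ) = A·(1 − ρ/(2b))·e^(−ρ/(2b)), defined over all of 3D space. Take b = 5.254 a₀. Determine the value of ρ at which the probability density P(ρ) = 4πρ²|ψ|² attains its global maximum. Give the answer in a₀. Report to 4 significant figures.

Differentiate P(ρ) = 4πρ²|ψ|² with respect to ρ and set to zero.
Solving yields ρ = b·(√(5) + 3).
With b = 5.254, the most probable radial distance is 27.510 a₀.

ρ ≈ 27.51 a₀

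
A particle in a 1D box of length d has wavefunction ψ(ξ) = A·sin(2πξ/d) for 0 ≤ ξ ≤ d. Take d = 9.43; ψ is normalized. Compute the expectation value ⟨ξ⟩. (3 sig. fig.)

⟨ξ⟩ ≈ 4.72

⟨ξ⟩ = ∫ ξ |ψ|² dξ over the full domain.
Evaluating both integrals, ⟨ξ⟩ = d/2.
With d = 9.43, ⟨ξ⟩ = 4.715.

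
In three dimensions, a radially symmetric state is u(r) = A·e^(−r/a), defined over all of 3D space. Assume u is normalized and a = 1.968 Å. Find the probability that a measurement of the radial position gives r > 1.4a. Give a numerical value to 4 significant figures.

P ≈ 0.4695

Integrate the radial probability density 4πr²|u|² over r > 1.4a.
Normalization gives A² = 1/(π·a^3).
Substituting t = r/a, A², 4π and the length scale all cancel in the ratio: P = ∫_{1.4}^{∞} t^2·e^(-2·t) dt / ∫_{0}^{∞} t^2·e^(-2·t) dt.
Using ∫ t^2·e^(-2·t) dt = -(2·t^2 + 2·t + 1)·e^(-2·t)/4, the numerator is 193·e^(-14/5)/100 and the denominator is 1/4.
Taking the ratio yields P = 0.46945.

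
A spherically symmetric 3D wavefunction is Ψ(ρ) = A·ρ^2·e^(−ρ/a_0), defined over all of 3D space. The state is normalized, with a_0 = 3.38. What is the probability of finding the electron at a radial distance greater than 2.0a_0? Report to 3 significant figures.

P ≈ 0.889

P = ∫ |Ψ|² 4πρ² dρ over ρ > 2.0a_0.
The full normalization integral is A²·[45·π·a_0^7/2] = 1, fixing A².
In terms of u = ρ/a_0 (A², 4π and the length scale all cancel between numerator and denominator), P = [∫_{2.0}^{∞} u^6·e^(-2·u) du] / [∫_{0}^{∞} u^6·e^(-2·u) du].
An antiderivative of u^6·e^(-2·u) is -(4·u^6 + 12·u^5 + 30·u^4 + 60·u^3 + 90·u^2 + 90·u + 45)·e^(-2·u)/8; evaluating from 2.0 to ∞ gives 2185·e^(-4)/8, while the full integral is 45/8.
Taking the ratio yields P = 0.8893.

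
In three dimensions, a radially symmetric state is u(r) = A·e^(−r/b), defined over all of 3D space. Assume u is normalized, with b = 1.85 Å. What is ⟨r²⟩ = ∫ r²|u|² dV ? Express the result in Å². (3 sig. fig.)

By definition ⟨r²⟩ = ∫ r^2 |u(r)|² 4πr² dr.
The ratio of the moment integral to the normalization integral gives ⟨r²⟩ = 3·b^2.
Putting b = 1.85 gives 10.27.

⟨r^2⟩ ≈ 10.3 Å^2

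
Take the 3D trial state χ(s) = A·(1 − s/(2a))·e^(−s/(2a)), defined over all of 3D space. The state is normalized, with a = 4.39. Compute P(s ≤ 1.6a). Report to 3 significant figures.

P ≈ 0.0512

Integrate the radial probability density 4πs²|χ|² over s ≤ 1.6a.
A² is fixed by ∫₀^∞ 4πs²|χ|² ds = 1, i.e. A² = (8·π·a^3)^(−1).
Substituting u = s/a, A², 4π and the length scale all cancel in the ratio: P = ∫_{0}^{1.6} u^2·(1 - u/2)^2·e^(-u) du / ∫_{0}^{∞} u^2·(1 - u/2)^2·e^(-u) du.
An antiderivative of u^2·(1 - u/2)^2·e^(-u) is -(u^4/4 + u^2 + 2·u + 2)·e^(-u); evaluating from 0 to 1.6 gives 2 - 5874·e^(-8/5)/625, while the full integral is 2.
The region integral divided by the full integral gives P = 0.05125.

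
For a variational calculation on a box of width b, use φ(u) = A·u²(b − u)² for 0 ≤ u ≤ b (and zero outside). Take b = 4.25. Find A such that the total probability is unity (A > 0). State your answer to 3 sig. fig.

We need A² ∫|f|² du = 1, taking the integral from 0 to b.
With φ = A·u²(b − u)², the integral evaluates to A²·[b^9/630].
Hence A² = 1/[b^9/630].
With b = 4.25: A² = 0.001393 and A = 0.03732.

A ≈ 0.0373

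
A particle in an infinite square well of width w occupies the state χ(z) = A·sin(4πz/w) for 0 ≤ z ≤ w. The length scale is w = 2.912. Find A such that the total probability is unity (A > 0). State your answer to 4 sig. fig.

Normalization requires ∫|χ|² dz = 1, integrated from 0 to w.
Carrying out the integral gives A² · w/2.
So A² = (w/2)^(−1).
Substituting w = 2.912 gives A² = 0.68681, so A = 0.82874.

A ≈ 0.8287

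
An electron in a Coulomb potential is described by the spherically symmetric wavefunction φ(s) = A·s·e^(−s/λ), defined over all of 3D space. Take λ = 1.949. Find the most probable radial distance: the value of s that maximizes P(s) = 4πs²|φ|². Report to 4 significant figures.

s ≈ 3.898

Differentiate P(s) = 4πs²|φ|² with respect to s and set to zero.
This gives s = 2·λ.
With λ = 1.949, the most probable radial distance is 3.8980.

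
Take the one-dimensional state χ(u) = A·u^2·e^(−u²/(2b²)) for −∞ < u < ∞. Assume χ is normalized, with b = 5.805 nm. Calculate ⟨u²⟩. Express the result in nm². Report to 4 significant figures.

By definition ⟨u²⟩ = ∫ u^2 |χ(u)|² du.
Using the Gaussian integral ∫_{−∞}^{∞} e^(−αu²) du = √(π/α), the ratio of the moment integral to the normalization integral gives ⟨u²⟩ = 5·b^2/2.
Putting b = 5.805 gives 84.245.

⟨u^2⟩ ≈ 84.25 nm^2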